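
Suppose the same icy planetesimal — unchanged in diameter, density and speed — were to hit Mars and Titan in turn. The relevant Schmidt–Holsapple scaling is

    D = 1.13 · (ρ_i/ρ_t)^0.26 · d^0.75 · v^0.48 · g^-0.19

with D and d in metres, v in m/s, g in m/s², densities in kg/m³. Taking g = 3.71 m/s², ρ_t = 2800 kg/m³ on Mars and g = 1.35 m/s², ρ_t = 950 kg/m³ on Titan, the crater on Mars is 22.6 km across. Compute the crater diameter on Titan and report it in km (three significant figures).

D ≈ 36.3 km

The impactor-only factors (d, v, ρ_i) cancel in the ratio, leaving D_Titan/D_Mars = (g_Titan/g_Mars)^-0.19 · (ρ_t,Mars/ρ_t,Titan)^0.26.
(1.35/3.71)^-0.19 = 0.3639^-0.19 = 1.212
(2800/950)^0.26 = 2.947^0.26 = 1.324
Ratio = 1.212 × 1.324 = 1.605
D_Titan = 1.605 × 22.6 km = 36.3 km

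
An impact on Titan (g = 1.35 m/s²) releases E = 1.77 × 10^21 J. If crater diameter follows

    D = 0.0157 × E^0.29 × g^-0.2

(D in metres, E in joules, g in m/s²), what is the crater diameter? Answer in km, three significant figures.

D ≈ 21.5 km

E^0.29 = (1.77 × 10^21)^0.29 = 1.452 × 10^6
g^-0.2 = 1.35^-0.2 = 0.9417
D = 0.0157 × 1.452 × 10^6 × 0.9417 = 21467 m
   = 21.47 km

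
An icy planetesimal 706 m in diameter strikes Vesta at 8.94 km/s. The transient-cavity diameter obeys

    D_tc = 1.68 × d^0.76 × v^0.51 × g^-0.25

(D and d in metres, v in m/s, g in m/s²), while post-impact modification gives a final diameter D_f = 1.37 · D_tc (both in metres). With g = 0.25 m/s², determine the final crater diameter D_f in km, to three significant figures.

D_f ≈ 49.3 km

v = 8940 m/s.
d^0.76 = 706^0.76 = 146.2
v^0.51 = 8940^0.51 = 103.6
g^-0.25 = 0.25^-0.25 = 1.414
D_tc = 1.68 × 146.2 × 103.6 × 1.414 = 35980 m
D_f = 1.37 × 35980 = 49293 m
     = 49.29 km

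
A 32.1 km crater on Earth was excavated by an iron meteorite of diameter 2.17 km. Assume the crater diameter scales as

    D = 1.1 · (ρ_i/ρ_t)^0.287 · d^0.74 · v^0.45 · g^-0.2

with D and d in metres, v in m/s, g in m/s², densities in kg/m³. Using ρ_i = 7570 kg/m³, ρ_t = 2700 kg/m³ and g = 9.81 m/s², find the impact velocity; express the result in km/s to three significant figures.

v ≈ 39.0 km/s

Rearranging for v: v = [D / (1.1 · (7570/2700)^0.287 · 2170^0.74 · 9.81^-0.2)]^(1/0.45).
D = 32100 m.
(7570/2700)^0.287 = 1.344
2170^0.74 = 294.4
9.81^-0.2 = 0.6334
Denominator = 1.1 × 1.344 × 294.4 × 0.6334 = 275.7
D / 275.7 = 32100 / 275.7 = 116.4
v = 116.4^(1/0.45) = 116.4^2.2222 = 38991 m/s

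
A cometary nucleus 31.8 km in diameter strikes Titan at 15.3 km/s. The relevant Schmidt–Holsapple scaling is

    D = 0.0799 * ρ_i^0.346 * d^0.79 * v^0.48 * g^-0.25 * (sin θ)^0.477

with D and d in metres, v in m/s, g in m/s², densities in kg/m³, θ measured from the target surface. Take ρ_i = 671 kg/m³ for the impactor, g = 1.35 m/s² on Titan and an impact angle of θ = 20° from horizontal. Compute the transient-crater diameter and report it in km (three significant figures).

In SI units: d = 31800 m, v = 15300 m/s.
ρ_i^0.346 = 671^0.346 = 9.507
d^0.79 = 31800^0.79 = 3605
v^0.48 = 15300^0.48 = 102.0
g^-0.25 = 1.35^-0.25 = 0.9277
(sin 20°)^0.477 = 0.3420^0.477 = 0.5994
D = 0.0799 × 9.507 × 3605 × 102.0 × 0.9277 × 0.5994 = 1.553 × 10^5 m
   = 155.3 km

D ≈ 155 km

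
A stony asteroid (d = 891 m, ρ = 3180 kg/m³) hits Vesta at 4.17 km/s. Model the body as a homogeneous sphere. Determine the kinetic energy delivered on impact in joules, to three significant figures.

v = 4170 m/s.
Mass m = (π/6) ρ d³ = (π/6) × 3180 × (891)³ = 1.178 × 10^12 kg
E = ½ m v² = 0.5 × 1.178 × 10^12 × (4170)² = 1.024 × 10^19 J

E ≈ 1.02 × 10^19 J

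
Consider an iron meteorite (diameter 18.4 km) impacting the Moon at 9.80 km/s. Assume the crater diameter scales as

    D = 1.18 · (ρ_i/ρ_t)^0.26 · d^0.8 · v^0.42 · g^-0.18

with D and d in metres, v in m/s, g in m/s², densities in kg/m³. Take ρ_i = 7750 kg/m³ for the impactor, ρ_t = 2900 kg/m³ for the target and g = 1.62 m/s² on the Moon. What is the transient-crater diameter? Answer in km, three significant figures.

D ≈ 171 km

In SI units: d = 18400 m, v = 9800 m/s.
(ρ_i/ρ_t)^0.26 = (7750/2900)^0.26 = 1.291
d^0.8 = 18400^0.8 = 2581
v^0.42 = 9800^0.42 = 47.46
g^-0.18 = 1.62^-0.18 = 0.9168
D = 1.18 × 1.291 × 2581 × 47.46 × 0.9168 = 1.711 × 10^5 m
   = 171.1 km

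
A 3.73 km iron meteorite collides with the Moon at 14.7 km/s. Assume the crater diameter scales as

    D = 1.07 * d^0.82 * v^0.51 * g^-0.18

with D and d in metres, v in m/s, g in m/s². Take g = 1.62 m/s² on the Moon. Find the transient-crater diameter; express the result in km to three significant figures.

D ≈ 111 km

In SI units: d = 3730 m, v = 14700 m/s.
d^0.82 = 3730^0.82 = 848.8
v^0.51 = 14700^0.51 = 133.5
g^-0.18 = 1.62^-0.18 = 0.9168
D = 1.07 × 848.8 × 133.5 × 0.9168 = 1.112 × 10^5 m
   = 111.2 km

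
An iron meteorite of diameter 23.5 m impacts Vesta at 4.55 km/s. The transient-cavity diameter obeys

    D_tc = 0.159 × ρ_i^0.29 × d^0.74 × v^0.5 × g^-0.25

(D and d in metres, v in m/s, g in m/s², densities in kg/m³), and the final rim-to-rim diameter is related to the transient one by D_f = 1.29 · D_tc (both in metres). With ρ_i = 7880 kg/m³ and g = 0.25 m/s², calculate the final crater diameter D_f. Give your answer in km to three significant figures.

v = 4550 m/s.
ρ_i^0.29 = 7880^0.29 = 13.49
d^0.74 = 23.5^0.74 = 10.34
v^0.5 = 4550^0.5 = 67.45
g^-0.25 = 0.25^-0.25 = 1.414
D_tc = 0.159 × 13.49 × 10.34 × 67.45 × 1.414 = 2115 m
D_f = 1.29 × 2115 = 2728 m
     = 2.728 km

D_f ≈ 2.73 km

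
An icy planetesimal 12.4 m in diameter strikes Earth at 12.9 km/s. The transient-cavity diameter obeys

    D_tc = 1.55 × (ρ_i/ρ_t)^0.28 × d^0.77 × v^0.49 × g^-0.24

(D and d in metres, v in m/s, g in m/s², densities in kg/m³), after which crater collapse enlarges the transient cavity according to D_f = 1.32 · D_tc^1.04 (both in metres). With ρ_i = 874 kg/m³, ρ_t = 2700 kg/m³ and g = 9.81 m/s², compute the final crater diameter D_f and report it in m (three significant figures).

v = 12900 m/s.
(ρ_i/ρ_t)^0.28 = (874/2700)^0.28 = 0.7292
d^0.77 = 12.4^0.77 = 6.949
v^0.49 = 12900^0.49 = 103.3
g^-0.24 = 9.81^-0.24 = 0.5781
D_tc = 1.55 × 0.7292 × 6.949 × 103.3 × 0.5781 = 469.0 m
D_f = 1.32 × (469.0)^1.04 = 791.8 m

D_f ≈ 792 m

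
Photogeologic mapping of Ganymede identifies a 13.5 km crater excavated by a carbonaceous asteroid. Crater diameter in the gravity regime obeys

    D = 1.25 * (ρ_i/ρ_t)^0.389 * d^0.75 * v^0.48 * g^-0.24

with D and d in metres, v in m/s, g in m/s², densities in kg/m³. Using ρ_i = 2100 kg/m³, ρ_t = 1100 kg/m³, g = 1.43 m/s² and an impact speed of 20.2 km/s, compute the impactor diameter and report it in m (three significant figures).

Rearranging for d: d = [D / (1.25 · (2100/1100)^0.389 · 20200^0.48 · 1.43^-0.24)]^(1/0.75).
D = 13500 m.
(2100/1100)^0.389 = 1.286
20200^0.48 = 116.6
1.43^-0.24 = 0.9177
Denominator = 1.25 × 1.286 × 116.6 × 0.9177 = 172.0
D / 172.0 = 13500 / 172.0 = 78.49
d = 78.49^(1/0.75) = 78.49^1.3333 = 336.0 m

d ≈ 336 m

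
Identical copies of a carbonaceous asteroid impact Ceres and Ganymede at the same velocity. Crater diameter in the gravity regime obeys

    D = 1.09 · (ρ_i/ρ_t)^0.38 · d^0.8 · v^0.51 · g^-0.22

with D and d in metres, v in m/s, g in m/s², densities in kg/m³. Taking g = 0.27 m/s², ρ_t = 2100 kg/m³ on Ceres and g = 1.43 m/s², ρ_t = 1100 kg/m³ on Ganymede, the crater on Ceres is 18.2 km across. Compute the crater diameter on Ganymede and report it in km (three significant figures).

The impactor-only factors (d, v, ρ_i) cancel in the ratio, leaving D_Ganymede/D_Ceres = (g_Ganymede/g_Ceres)^-0.22 · (ρ_t,Ceres/ρ_t,Ganymede)^0.38.
(1.43/0.27)^-0.22 = 5.296^-0.22 = 0.6930
(2100/1100)^0.38 = 1.909^0.38 = 1.279
Ratio = 0.6930 × 1.279 = 0.8863
D_Ganymede = 0.8863 × 18.2 km = 16.1 km

D ≈ 16.1 km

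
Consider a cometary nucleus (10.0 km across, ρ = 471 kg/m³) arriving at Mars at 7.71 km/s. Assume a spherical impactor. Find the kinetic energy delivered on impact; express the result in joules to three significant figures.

d = 10000 m; v = 7710 m/s.
Mass m = (π/6) ρ d³ = (π/6) × 471 × (10000)³ = 2.466 × 10^14 kg
E = ½ m v² = 0.5 × 2.466 × 10^14 × (7710)² = 7.329 × 10^21 J

E ≈ 7.33 × 10^21 J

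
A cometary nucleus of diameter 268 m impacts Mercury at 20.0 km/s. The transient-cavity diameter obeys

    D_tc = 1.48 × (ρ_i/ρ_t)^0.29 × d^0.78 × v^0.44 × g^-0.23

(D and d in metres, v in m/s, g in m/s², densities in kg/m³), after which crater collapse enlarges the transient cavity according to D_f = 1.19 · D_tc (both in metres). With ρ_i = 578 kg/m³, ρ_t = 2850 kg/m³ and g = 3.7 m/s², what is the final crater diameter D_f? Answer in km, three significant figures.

v = 20000 m/s.
(ρ_i/ρ_t)^0.29 = (578/2850)^0.29 = 0.6296
d^0.78 = 268^0.78 = 78.33
v^0.44 = 20000^0.44 = 78.06
g^-0.23 = 3.7^-0.23 = 0.7401
D_tc = 1.48 × 0.6296 × 78.33 × 78.06 × 0.7401 = 4217 m
D_f = 1.19 × 4217 = 5018 m
     = 5.018 km

D_f ≈ 5.02 km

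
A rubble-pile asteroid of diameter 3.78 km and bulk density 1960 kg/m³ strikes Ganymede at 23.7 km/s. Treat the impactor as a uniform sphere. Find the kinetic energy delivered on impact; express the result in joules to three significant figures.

E ≈ 1.56 × 10^22 J

d = 3780 m; v = 23700 m/s.
Mass m = (π/6) ρ d³ = (π/6) × 1960 × (3780)³ = 5.543 × 10^13 kg
E = ½ m v² = 0.5 × 5.543 × 10^13 × (23700)² = 1.557 × 10^22 J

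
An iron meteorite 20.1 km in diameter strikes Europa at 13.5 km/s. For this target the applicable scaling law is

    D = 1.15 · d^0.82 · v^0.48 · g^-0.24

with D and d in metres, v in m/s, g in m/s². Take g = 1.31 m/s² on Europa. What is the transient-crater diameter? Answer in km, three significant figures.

D ≈ 350 km

In SI units: d = 20100 m, v = 13500 m/s.
d^0.82 = 20100^0.82 = 3378
v^0.48 = 13500^0.48 = 96.06
g^-0.24 = 1.31^-0.24 = 0.9372
D = 1.15 × 3378 × 96.06 × 0.9372 = 3.497 × 10^5 m
   = 349.7 km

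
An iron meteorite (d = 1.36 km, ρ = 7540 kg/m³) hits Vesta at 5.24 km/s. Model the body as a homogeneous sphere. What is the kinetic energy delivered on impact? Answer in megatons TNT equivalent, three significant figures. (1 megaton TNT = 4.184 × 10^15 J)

d = 1360 m; v = 5240 m/s.
Mass m = (π/6) ρ d³ = (π/6) × 7540 × (1360)³ = 9.931 × 10^12 kg
E = ½ m v² = 0.5 × 9.931 × 10^12 × (5240)² = 1.363 × 10^20 J
   = 1.363 × 10^20 / 4.184×10^15 = 32576 Mt

E ≈ 32600 Mt TNT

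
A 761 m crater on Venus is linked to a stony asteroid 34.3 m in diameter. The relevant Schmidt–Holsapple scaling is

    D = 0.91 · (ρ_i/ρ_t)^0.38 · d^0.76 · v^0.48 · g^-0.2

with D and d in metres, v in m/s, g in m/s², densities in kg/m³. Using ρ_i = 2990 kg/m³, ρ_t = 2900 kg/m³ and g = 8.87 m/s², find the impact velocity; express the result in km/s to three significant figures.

v ≈ 11.0 km/s

Rearranging for v: v = [D / (0.91 · (2990/2900)^0.38 · 34.3^0.76 · 8.87^-0.2)]^(1/0.48).
(2990/2900)^0.38 = 1.012
34.3^0.76 = 14.68
8.87^-0.2 = 0.6463
Denominator = 0.91 × 1.012 × 14.68 × 0.6463 = 8.737
D / 8.737 = 761 / 8.737 = 87.10
v = 87.10^(1/0.48) = 87.10^2.0833 = 11006 m/s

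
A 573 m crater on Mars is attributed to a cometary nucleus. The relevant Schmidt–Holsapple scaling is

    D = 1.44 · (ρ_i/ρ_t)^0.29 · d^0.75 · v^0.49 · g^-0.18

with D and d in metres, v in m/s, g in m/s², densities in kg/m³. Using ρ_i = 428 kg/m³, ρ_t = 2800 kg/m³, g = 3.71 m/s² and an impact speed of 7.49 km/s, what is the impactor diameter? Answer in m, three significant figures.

d ≈ 24.4 m

Rearranging for d: d = [D / (1.44 · (428/2800)^0.29 · 7490^0.49 · 3.71^-0.18)]^(1/0.75).
(428/2800)^0.29 = 0.5800
7490^0.49 = 79.16
3.71^-0.18 = 0.7898
Denominator = 1.44 × 0.5800 × 79.16 × 0.7898 = 52.22
D / 52.22 = 573 / 52.22 = 10.97
d = 10.97^(1/0.75) = 10.97^1.3333 = 24.37 m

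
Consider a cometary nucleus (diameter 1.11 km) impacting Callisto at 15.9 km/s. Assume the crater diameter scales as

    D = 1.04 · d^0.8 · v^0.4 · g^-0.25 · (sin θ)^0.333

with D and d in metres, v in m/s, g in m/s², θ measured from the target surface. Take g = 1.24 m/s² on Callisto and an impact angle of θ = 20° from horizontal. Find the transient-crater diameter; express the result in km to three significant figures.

In SI units: d = 1110 m, v = 15900 m/s.
d^0.8 = 1110^0.8 = 273.1
v^0.4 = 15900^0.4 = 47.92
g^-0.25 = 1.24^-0.25 = 0.9476
(sin 20°)^0.333 = 0.3420^0.333 = 0.6996
D = 1.04 × 273.1 × 47.92 × 0.9476 × 0.6996 = 9023 m
   = 9.023 km

D ≈ 9.02 km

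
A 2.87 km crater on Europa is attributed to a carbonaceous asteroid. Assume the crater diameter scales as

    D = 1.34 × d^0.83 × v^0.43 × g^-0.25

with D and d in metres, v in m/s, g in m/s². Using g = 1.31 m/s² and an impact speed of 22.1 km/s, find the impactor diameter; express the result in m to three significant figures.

d ≈ 62.7 m

Rearranging for d: d = [D / (1.34 · 22100^0.43 · 1.31^-0.25)]^(1/0.83).
D = 2870 m.
22100^0.43 = 73.81
1.31^-0.25 = 0.9347
Denominator = 1.34 × 73.81 × 0.9347 = 92.45
D / 92.45 = 2870 / 92.45 = 31.04
d = 31.04^(1/0.83) = 31.04^1.2048 = 62.73 m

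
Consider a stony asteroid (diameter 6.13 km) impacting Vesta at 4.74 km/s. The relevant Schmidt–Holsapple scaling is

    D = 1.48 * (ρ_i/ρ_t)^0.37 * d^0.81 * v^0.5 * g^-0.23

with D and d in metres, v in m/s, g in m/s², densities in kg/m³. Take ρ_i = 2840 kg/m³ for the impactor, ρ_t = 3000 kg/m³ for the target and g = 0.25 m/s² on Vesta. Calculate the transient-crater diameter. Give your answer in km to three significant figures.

D ≈ 161 km

In SI units: d = 6130 m, v = 4740 m/s.
(ρ_i/ρ_t)^0.37 = (2840/3000)^0.37 = 0.9799
d^0.81 = 6130^0.81 = 1169
v^0.5 = 4740^0.5 = 68.85
g^-0.23 = 0.25^-0.23 = 1.376
D = 1.48 × 0.9799 × 1169 × 68.85 × 1.376 = 1.606 × 10^5 m
   = 160.6 km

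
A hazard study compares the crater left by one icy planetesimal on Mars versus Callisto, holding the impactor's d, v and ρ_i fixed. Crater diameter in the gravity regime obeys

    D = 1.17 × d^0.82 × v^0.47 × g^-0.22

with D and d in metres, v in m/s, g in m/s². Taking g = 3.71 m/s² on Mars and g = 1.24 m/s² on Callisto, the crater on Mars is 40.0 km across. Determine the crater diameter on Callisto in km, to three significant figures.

D ≈ 50.9 km

All impactor-dependent factors cancel in the ratio, leaving D_Callisto/D_Mars = (g_Callisto/g_Mars)^-0.22.
(1.24/3.71)^-0.22 = 0.3342^-0.22 = 1.273
D_Callisto = 1.273 × 40.0 km = 50.9 km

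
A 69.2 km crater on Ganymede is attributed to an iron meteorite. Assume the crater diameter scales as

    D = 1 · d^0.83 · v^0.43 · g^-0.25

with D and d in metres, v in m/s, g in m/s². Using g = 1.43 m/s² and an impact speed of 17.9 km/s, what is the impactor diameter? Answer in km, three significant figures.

d ≈ 4.73 km

Rearranging for d: d = [D / (1 · 17900^0.43 · 1.43^-0.25)]^(1/0.83).
D = 69200 m.
17900^0.43 = 67.41
1.43^-0.25 = 0.9145
Denominator = 1 × 67.41 × 0.9145 = 61.65
D / 61.65 = 69200 / 61.65 = 1122
d = 1122^(1/0.83) = 1122^1.2048 = 4727 m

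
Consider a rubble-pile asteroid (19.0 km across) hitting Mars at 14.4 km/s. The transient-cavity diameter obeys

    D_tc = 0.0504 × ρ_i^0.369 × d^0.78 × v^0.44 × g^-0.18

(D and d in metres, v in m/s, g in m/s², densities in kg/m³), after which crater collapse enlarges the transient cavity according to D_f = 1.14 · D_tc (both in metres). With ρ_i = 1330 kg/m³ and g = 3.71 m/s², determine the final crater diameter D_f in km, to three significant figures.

In SI: d = 19000 m, v = 14400 m/s.
ρ_i^0.369 = 1330^0.369 = 14.21
d^0.78 = 19000^0.78 = 2175
v^0.44 = 14400^0.44 = 67.56
g^-0.18 = 3.71^-0.18 = 0.7898
D_tc = 0.0504 × 14.21 × 2175 × 67.56 × 0.7898 = 83120 m
D_f = 1.14 × 83120 = 94757 m
     = 94.76 km

D_f ≈ 94.8 km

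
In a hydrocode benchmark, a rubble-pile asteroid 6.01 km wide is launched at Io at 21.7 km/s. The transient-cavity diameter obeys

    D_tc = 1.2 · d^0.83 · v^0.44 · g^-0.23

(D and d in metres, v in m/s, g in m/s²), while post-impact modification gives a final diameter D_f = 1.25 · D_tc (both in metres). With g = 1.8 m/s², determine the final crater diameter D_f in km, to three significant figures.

In SI: d = 6010 m, v = 21700 m/s.
d^0.83 = 6010^0.83 = 1369
v^0.44 = 21700^0.44 = 80.92
g^-0.23 = 1.8^-0.23 = 0.8735
D_tc = 1.2 × 1369 × 80.92 × 0.8735 = 1.161 × 10^5 m
D_f = 1.25 × 1.161 × 10^5 = 1.451 × 10^5 m
     = 145.1 km

D_f ≈ 145 km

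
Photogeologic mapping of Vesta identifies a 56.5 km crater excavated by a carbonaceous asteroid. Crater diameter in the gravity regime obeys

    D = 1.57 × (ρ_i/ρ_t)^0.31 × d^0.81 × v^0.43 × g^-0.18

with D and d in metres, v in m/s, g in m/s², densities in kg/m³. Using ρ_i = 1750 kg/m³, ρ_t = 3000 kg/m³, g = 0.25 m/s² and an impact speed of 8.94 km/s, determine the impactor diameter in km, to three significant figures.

d ≈ 3.04 km

Rearranging for d: d = [D / (1.57 · (1750/3000)^0.31 · 8940^0.43 · 0.25^-0.18)]^(1/0.81).
D = 56500 m.
(1750/3000)^0.31 = 0.8461
8940^0.43 = 50.01
0.25^-0.18 = 1.283
Denominator = 1.57 × 0.8461 × 50.01 × 1.283 = 85.23
D / 85.23 = 56500 / 85.23 = 662.9
d = 662.9^(1/0.81) = 662.9^1.2346 = 3043 m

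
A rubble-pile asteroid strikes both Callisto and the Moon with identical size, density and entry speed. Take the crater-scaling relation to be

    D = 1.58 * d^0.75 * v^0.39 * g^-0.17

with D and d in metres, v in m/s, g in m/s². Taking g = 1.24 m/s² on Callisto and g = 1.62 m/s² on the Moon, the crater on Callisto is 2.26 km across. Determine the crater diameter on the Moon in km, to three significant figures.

D ≈ 2.16 km

All impactor-dependent factors cancel in the ratio, leaving D_Moon/D_Callisto = (g_Moon/g_Callisto)^-0.17.
(1.62/1.24)^-0.17 = 1.306^-0.17 = 0.9556
D_Moon = 0.9556 × 2.26 km = 2.16 km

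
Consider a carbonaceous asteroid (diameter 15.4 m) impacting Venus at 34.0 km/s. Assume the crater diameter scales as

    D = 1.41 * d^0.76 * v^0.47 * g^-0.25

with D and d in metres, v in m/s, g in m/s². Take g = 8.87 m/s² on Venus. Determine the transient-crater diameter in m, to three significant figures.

In SI units: v = 34000 m/s.
d^0.76 = 15.4^0.76 = 7.989
v^0.47 = 34000^0.47 = 134.8
g^-0.25 = 8.87^-0.25 = 0.5795
D = 1.41 × 7.989 × 134.8 × 0.5795 = 879.9 m

D ≈ 880 m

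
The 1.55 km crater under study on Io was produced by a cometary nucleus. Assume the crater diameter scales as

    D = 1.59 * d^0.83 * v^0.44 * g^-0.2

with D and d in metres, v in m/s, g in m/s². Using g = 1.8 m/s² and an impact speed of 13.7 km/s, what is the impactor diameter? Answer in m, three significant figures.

d ≈ 29.5 m

Rearranging for d: d = [D / (1.59 · 13700^0.44 · 1.8^-0.2)]^(1/0.83).
D = 1550 m.
13700^0.44 = 66.09
1.8^-0.2 = 0.8891
Denominator = 1.59 × 66.09 × 0.8891 = 93.43
D / 93.43 = 1550 / 93.43 = 16.59
d = 16.59^(1/0.83) = 16.59^1.2048 = 29.49 m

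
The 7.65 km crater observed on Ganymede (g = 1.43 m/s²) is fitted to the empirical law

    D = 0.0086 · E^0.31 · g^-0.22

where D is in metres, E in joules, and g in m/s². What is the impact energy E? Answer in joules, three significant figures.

E ≈ 2.00 × 10^19 J

Rearranging: E = [D / (0.0086 · g^-0.22)]^(1/0.31).
D = 7650 m.
g^-0.22 = 1.43^-0.22 = 0.9243
D / (0.0086 × 0.9243) = 7650 / (7.949 × 10^-3) = 9.624 × 10^5
E = (9.624 × 10^5)^3.2258 = 2.000 × 10^19 J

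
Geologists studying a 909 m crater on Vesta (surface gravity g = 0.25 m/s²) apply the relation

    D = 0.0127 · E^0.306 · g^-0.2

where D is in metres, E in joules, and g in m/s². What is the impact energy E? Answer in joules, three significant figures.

E ≈ 2.96 × 10^15 J

Rearranging: E = [D / (0.0127 · g^-0.2)]^(1/0.306).
g^-0.2 = 0.25^-0.2 = 1.320
D / (0.0127 × 1.320) = 909 / (0.01676) = 5.424 × 10^4
E = (5.424 × 10^4)^3.268 = 2.963 × 10^15 J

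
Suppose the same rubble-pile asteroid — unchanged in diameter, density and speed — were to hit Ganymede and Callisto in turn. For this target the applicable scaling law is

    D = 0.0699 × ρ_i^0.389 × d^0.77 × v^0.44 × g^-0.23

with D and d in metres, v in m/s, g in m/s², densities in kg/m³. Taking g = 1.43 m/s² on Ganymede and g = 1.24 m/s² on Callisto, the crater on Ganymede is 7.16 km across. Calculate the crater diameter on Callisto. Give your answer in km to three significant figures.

All impactor-dependent factors cancel in the ratio, leaving D_Callisto/D_Ganymede = (g_Callisto/g_Ganymede)^-0.23.
(1.24/1.43)^-0.23 = 0.8671^-0.23 = 1.033
D_Callisto = 1.033 × 7.16 km = 7.40 km

D ≈ 7.40 km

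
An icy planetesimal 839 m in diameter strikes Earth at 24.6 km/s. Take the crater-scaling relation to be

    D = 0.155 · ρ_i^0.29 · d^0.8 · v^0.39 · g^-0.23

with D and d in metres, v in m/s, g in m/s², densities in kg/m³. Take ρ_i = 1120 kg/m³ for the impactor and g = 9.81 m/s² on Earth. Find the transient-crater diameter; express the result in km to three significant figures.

D ≈ 7.91 km

In SI units: v = 24600 m/s.
ρ_i^0.29 = 1120^0.29 = 7.661
d^0.8 = 839^0.8 = 218.3
v^0.39 = 24600^0.39 = 51.58
g^-0.23 = 9.81^-0.23 = 0.5914
D = 0.155 × 7.661 × 218.3 × 51.58 × 0.5914 = 7907 m
   = 7.907 km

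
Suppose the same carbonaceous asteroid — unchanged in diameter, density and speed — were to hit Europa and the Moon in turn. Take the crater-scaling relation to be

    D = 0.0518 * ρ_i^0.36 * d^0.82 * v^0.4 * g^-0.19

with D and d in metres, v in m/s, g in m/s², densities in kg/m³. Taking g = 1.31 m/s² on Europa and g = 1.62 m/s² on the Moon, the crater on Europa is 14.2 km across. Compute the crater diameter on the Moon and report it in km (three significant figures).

D ≈ 13.6 km

All impactor-dependent factors cancel in the ratio, leaving D_Moon/D_Europa = (g_Moon/g_Europa)^-0.19.
(1.62/1.31)^-0.19 = 1.237^-0.19 = 0.9604
D_Moon = 0.9604 × 14.2 km = 13.6 km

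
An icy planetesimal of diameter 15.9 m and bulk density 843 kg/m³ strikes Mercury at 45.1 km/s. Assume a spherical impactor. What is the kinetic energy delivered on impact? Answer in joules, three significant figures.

E ≈ 1.80 × 10^15 J

v = 45100 m/s.
Mass m = (π/6) ρ d³ = (π/6) × 843 × (15.9)³ = 1.774 × 10^6 kg
E = ½ m v² = 0.5 × 1.774 × 10^6 × (45100)² = 1.804 × 10^15 J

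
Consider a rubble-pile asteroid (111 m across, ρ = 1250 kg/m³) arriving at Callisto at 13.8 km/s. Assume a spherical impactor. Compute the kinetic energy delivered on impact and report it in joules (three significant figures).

E ≈ 8.52 × 10^16 J

v = 13800 m/s.
Mass m = (π/6) ρ d³ = (π/6) × 1250 × (111)³ = 8.951 × 10^8 kg
E = ½ m v² = 0.5 × 8.951 × 10^8 × (13800)² = 8.523 × 10^16 J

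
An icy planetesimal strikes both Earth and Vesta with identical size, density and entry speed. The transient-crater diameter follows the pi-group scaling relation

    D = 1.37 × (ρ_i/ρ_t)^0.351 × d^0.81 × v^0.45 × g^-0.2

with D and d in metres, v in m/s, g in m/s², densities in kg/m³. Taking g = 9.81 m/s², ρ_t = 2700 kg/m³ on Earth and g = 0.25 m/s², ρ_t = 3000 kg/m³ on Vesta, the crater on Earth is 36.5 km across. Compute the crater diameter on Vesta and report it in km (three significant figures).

The impactor-only factors (d, v, ρ_i) cancel in the ratio, leaving D_Vesta/D_Earth = (g_Vesta/g_Earth)^-0.2 · (ρ_t,Earth/ρ_t,Vesta)^0.351.
(0.25/9.81)^-0.2 = 0.02548^-0.2 = 2.083
(2700/3000)^0.351 = 0.9000^0.351 = 0.9637
Ratio = 2.083 × 0.9637 = 2.007
D_Vesta = 2.007 × 36.5 km = 73.3 km

D ≈ 73.3 km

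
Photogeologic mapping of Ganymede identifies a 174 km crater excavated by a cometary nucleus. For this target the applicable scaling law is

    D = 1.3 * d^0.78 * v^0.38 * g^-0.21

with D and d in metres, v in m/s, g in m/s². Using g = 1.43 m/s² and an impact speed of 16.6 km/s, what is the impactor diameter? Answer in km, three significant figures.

d ≈ 36.2 km

Rearranging for d: d = [D / (1.3 · 16600^0.38 · 1.43^-0.21)]^(1/0.78).
D = 174000 m.
16600^0.38 = 40.15
1.43^-0.21 = 0.9276
Denominator = 1.3 × 40.15 × 0.9276 = 48.42
D / 48.42 = 174000 / 48.42 = 3594
d = 3594^(1/0.78) = 3594^1.2821 = 36192 m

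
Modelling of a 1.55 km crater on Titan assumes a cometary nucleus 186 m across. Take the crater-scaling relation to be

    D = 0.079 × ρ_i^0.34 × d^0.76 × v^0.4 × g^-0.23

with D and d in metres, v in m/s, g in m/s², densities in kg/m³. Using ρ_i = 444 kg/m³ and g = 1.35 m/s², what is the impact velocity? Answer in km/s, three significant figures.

Rearranging for v: v = [D / (0.079 · 444^0.34 · 186^0.76 · 1.35^-0.23)]^(1/0.4).
D = 1550 m.
444^0.34 = 7.945
186^0.76 = 53.07
1.35^-0.23 = 0.9333
Denominator = 0.079 × 7.945 × 53.07 × 0.9333 = 31.09
D / 31.09 = 1550 / 31.09 = 49.86
v = 49.86^(1/0.4) = 49.86^2.5 = 17554 m/s

v ≈ 17.6 km/s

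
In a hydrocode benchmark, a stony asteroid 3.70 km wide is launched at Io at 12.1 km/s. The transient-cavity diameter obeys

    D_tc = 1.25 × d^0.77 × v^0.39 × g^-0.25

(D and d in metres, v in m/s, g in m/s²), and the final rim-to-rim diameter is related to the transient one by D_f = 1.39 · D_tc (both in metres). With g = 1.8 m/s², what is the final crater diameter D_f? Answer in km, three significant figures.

In SI: d = 3700 m, v = 12100 m/s.
d^0.77 = 3700^0.77 = 559.1
v^0.39 = 12100^0.39 = 39.11
g^-0.25 = 1.8^-0.25 = 0.8633
D_tc = 1.25 × 559.1 × 39.11 × 0.8633 = 23600 m
D_f = 1.39 × 23600 = 32804 m
     = 32.80 km

D_f ≈ 32.8 km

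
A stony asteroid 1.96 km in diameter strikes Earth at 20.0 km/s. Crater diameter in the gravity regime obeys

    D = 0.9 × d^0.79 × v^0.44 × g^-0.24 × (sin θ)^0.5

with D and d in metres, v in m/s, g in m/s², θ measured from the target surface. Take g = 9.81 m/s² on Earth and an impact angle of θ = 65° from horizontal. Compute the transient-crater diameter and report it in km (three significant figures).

D ≈ 15.4 km

In SI units: d = 1960 m, v = 20000 m/s.
d^0.79 = 1960^0.79 = 398.9
v^0.44 = 20000^0.44 = 78.06
g^-0.24 = 9.81^-0.24 = 0.5781
(sin 65°)^0.5 = 0.9063^0.5 = 0.9520
D = 0.9 × 398.9 × 78.06 × 0.5781 × 0.9520 = 15423 m
   = 15.42 km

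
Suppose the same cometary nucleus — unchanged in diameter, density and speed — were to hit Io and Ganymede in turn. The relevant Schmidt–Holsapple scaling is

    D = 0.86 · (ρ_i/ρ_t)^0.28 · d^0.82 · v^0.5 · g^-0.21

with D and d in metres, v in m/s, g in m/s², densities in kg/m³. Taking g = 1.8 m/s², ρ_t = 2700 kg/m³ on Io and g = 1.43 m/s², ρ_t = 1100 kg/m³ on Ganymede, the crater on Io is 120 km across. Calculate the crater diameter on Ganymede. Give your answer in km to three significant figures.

The impactor-only factors (d, v, ρ_i) cancel in the ratio, leaving D_Ganymede/D_Io = (g_Ganymede/g_Io)^-0.21 · (ρ_t,Io/ρ_t,Ganymede)^0.28.
(1.43/1.8)^-0.21 = 0.7944^-0.21 = 1.050
(2700/1100)^0.28 = 2.455^0.28 = 1.286
Ratio = 1.050 × 1.286 = 1.350
D_Ganymede = 1.350 × 120 km = 162 km

D ≈ 162 km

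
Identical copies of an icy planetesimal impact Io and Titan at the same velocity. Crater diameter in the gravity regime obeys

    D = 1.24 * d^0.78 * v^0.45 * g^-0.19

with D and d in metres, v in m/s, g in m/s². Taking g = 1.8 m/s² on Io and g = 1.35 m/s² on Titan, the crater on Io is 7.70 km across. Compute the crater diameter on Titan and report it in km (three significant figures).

D ≈ 8.13 km

All impactor-dependent factors cancel in the ratio, leaving D_Titan/D_Io = (g_Titan/g_Io)^-0.19.
(1.35/1.8)^-0.19 = 0.7500^-0.19 = 1.056
D_Titan = 1.056 × 7.70 km = 8.13 km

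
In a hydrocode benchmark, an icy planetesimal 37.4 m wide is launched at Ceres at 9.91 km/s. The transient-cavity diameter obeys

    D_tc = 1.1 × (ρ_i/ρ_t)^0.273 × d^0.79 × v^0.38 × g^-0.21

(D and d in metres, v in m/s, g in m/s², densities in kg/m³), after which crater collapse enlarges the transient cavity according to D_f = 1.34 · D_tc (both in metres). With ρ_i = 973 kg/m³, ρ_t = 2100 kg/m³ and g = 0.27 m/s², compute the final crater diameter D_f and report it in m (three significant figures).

v = 9910 m/s.
(ρ_i/ρ_t)^0.273 = (973/2100)^0.273 = 0.8106
d^0.79 = 37.4^0.79 = 17.48
v^0.38 = 9910^0.38 = 33.00
g^-0.21 = 0.27^-0.21 = 1.316
D_tc = 1.1 × 0.8106 × 17.48 × 33.00 × 1.316 = 676.9 m
D_f = 1.34 × 676.9 = 907.0 m

D_f ≈ 907 m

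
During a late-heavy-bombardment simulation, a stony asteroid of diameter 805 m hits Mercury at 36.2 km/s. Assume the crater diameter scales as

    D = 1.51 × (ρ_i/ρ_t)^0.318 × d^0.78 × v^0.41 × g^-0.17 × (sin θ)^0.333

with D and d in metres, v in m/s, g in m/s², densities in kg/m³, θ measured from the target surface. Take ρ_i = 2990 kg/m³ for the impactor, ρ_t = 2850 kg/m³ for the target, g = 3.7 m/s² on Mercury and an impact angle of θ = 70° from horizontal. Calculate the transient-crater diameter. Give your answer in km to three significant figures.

In SI units: v = 36200 m/s.
(ρ_i/ρ_t)^0.318 = (2990/2850)^0.318 = 1.015
d^0.78 = 805^0.78 = 184.7
v^0.41 = 36200^0.41 = 73.97
g^-0.17 = 3.7^-0.17 = 0.8006
(sin 70°)^0.333 = 0.9397^0.333 = 0.9795
D = 1.51 × 1.015 × 184.7 × 73.97 × 0.8006 × 0.9795 = 16420 m
   = 16.42 km

D ≈ 16.4 km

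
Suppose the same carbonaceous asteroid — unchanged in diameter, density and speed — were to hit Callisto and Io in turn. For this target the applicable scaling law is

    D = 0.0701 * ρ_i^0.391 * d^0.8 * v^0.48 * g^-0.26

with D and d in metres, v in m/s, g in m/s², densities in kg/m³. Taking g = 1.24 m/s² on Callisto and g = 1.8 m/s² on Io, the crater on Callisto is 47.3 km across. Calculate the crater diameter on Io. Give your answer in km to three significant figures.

All impactor-dependent factors cancel in the ratio, leaving D_Io/D_Callisto = (g_Io/g_Callisto)^-0.26.
(1.8/1.24)^-0.26 = 1.452^-0.26 = 0.9076
D_Io = 0.9076 × 47.3 km = 42.9 km

D ≈ 42.9 km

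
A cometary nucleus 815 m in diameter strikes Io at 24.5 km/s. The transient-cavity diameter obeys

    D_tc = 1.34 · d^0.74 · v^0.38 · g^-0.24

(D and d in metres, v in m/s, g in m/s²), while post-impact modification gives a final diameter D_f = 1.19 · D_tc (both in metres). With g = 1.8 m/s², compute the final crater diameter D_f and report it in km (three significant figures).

v = 24500 m/s.
d^0.74 = 815^0.74 = 142.6
v^0.38 = 24500^0.38 = 46.55
g^-0.24 = 1.8^-0.24 = 0.8684
D_tc = 1.34 × 142.6 × 46.55 × 0.8684 = 7724 m
D_f = 1.19 × 7724 = 9192 m
     = 9.192 km

D_f ≈ 9.19 km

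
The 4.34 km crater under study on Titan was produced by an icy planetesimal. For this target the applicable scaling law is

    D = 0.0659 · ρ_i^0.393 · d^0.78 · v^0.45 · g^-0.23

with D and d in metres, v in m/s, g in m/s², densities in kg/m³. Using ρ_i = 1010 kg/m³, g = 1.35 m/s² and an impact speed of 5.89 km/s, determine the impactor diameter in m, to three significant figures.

Rearranging for d: d = [D / (0.0659 · 1010^0.393 · 5890^0.45 · 1.35^-0.23)]^(1/0.78).
D = 4340 m.
1010^0.393 = 15.16
5890^0.45 = 49.72
1.35^-0.23 = 0.9333
Denominator = 0.0659 × 15.16 × 49.72 × 0.9333 = 46.36
D / 46.36 = 4340 / 46.36 = 93.62
d = 93.62^(1/0.78) = 93.62^1.2821 = 336.9 m

d ≈ 337 m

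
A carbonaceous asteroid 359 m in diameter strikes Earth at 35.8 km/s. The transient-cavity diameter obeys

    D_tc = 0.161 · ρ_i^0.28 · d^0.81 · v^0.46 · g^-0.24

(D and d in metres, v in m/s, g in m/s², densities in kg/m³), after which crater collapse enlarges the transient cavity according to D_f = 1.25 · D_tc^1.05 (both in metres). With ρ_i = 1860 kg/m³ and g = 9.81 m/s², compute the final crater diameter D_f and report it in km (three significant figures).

v = 35800 m/s.
ρ_i^0.28 = 1860^0.28 = 8.231
d^0.81 = 359^0.81 = 117.4
v^0.46 = 35800^0.46 = 124.4
g^-0.24 = 9.81^-0.24 = 0.5781
D_tc = 0.161 × 8.231 × 117.4 × 124.4 × 0.5781 = 11190 m
D_f = 1.25 × (11190)^1.05 = 22294 m
     = 22.29 km

D_f ≈ 22.3 km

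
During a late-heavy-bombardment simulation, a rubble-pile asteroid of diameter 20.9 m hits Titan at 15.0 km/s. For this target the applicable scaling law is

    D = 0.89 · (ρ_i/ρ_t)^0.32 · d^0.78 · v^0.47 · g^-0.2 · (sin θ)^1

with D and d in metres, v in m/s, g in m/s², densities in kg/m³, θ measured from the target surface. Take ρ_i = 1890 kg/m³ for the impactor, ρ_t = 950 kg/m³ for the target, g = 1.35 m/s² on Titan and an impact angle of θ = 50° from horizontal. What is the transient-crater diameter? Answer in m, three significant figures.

In SI units: v = 15000 m/s.
(ρ_i/ρ_t)^0.32 = (1890/950)^0.32 = 1.246
d^0.78 = 20.9^0.78 = 10.71
v^0.47 = 15000^0.47 = 91.78
g^-0.2 = 1.35^-0.2 = 0.9417
(sin 50°)^1 = 0.7660^1 = 0.7660
D = 0.89 × 1.246 × 10.71 × 91.78 × 0.9417 × 0.7660 = 786.3 m

D ≈ 786 m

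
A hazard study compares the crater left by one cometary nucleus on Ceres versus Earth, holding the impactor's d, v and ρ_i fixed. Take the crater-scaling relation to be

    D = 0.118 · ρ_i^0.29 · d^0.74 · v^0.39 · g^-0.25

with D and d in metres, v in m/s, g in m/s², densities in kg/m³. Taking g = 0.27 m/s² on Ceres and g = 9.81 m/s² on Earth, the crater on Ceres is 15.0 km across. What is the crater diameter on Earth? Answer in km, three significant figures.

D ≈ 6.11 km

All impactor-dependent factors cancel in the ratio, leaving D_Earth/D_Ceres = (g_Earth/g_Ceres)^-0.25.
(9.81/0.27)^-0.25 = 36.33^-0.25 = 0.4073
D_Earth = 0.4073 × 15.0 km = 6.11 km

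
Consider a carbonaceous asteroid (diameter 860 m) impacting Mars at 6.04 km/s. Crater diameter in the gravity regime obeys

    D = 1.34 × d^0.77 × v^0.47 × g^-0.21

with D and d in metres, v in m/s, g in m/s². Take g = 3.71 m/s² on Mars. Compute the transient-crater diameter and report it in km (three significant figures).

D ≈ 11.1 km

In SI units: v = 6040 m/s.
d^0.77 = 860^0.77 = 181.8
v^0.47 = 6040^0.47 = 59.85
g^-0.21 = 3.71^-0.21 = 0.7593
D = 1.34 × 181.8 × 59.85 × 0.7593 = 11071 m
   = 11.07 km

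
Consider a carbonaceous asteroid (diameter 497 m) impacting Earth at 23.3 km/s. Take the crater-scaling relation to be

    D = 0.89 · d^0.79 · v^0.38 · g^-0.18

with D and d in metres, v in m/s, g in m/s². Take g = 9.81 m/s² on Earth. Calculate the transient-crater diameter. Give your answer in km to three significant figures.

In SI units: v = 23300 m/s.
d^0.79 = 497^0.79 = 134.9
v^0.38 = 23300^0.38 = 45.67
g^-0.18 = 9.81^-0.18 = 0.6630
D = 0.89 × 134.9 × 45.67 × 0.6630 = 3635 m
   = 3.635 km

D ≈ 3.64 km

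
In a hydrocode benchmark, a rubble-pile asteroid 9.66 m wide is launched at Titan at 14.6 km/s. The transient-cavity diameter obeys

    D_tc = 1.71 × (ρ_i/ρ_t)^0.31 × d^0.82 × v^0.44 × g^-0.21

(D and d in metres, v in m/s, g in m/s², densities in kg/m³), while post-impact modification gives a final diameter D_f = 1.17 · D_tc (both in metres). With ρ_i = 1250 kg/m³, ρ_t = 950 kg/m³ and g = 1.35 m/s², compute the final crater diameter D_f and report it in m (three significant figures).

D_f ≈ 893 m

v = 14600 m/s.
(ρ_i/ρ_t)^0.31 = (1250/950)^0.31 = 1.089
d^0.82 = 9.66^0.82 = 6.422
v^0.44 = 14600^0.44 = 67.97
g^-0.21 = 1.35^-0.21 = 0.9389
D_tc = 1.71 × 1.089 × 6.422 × 67.97 × 0.9389 = 763.2 m
D_f = 1.17 × 763.2 = 892.9 m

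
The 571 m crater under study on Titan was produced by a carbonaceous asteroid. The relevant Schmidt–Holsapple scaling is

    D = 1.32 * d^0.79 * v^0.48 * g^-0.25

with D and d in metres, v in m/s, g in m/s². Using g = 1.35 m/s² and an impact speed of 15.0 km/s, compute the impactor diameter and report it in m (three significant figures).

Rearranging for d: d = [D / (1.32 · 15000^0.48 · 1.35^-0.25)]^(1/0.79).
15000^0.48 = 101.0
1.35^-0.25 = 0.9277
Denominator = 1.32 × 101.0 × 0.9277 = 123.7
D / 123.7 = 571 / 123.7 = 4.616
d = 4.616^(1/0.79) = 4.616^1.2658 = 6.932 m

d ≈ 6.93 m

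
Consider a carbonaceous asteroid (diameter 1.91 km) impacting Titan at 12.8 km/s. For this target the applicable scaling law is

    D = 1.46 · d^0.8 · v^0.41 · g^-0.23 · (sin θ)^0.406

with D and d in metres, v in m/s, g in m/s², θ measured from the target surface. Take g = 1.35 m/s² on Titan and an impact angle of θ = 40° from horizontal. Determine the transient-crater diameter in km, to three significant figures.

D ≈ 23.2 km

In SI units: d = 1910 m, v = 12800 m/s.
d^0.8 = 1910^0.8 = 421.5
v^0.41 = 12800^0.41 = 48.30
g^-0.23 = 1.35^-0.23 = 0.9333
(sin 40°)^0.406 = 0.6428^0.406 = 0.8358
D = 1.46 × 421.5 × 48.30 × 0.9333 × 0.8358 = 23186 m
   = 23.19 km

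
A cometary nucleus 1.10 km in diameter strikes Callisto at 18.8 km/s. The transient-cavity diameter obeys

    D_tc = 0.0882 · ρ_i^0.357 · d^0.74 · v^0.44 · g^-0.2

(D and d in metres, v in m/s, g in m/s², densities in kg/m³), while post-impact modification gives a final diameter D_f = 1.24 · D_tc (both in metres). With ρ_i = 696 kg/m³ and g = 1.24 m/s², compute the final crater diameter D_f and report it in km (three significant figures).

D_f ≈ 14.7 km

In SI: d = 1100 m, v = 18800 m/s.
ρ_i^0.357 = 696^0.357 = 10.35
d^0.74 = 1100^0.74 = 178.1
v^0.44 = 18800^0.44 = 75.97
g^-0.2 = 1.24^-0.2 = 0.9579
D_tc = 0.0882 × 10.35 × 178.1 × 75.97 × 0.9579 = 11830 m
D_f = 1.24 × 11830 = 14669 m
     = 14.67 km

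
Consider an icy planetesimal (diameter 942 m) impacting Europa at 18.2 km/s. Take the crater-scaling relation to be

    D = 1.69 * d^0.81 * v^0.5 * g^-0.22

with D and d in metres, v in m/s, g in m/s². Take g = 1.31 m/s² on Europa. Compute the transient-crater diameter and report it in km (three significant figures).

D ≈ 55.1 km

In SI units: v = 18200 m/s.
d^0.81 = 942^0.81 = 256.4
v^0.5 = 18200^0.5 = 134.9
g^-0.22 = 1.31^-0.22 = 0.9423
D = 1.69 × 256.4 × 134.9 × 0.9423 = 55082 m
   = 55.08 km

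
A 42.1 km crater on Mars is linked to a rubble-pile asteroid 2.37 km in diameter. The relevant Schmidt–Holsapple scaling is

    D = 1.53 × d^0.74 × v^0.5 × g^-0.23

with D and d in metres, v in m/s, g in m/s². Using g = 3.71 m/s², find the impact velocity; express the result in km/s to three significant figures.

v ≈ 14.0 km/s

Rearranging for v: v = [D / (1.53 · 2370^0.74 · 3.71^-0.23)]^(1/0.5).
D = 42100 m.
2370^0.74 = 314.3
3.71^-0.23 = 0.7397
Denominator = 1.53 × 314.3 × 0.7397 = 355.7
D / 355.7 = 42100 / 355.7 = 118.4
v = 118.4^(1/0.5) = 118.4^2 = 14019 m/s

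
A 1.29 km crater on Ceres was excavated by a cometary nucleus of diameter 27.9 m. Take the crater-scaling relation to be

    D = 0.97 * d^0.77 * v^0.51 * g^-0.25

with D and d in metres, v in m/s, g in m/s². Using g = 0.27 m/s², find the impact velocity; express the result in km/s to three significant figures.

Rearranging for v: v = [D / (0.97 · 27.9^0.77 · 0.27^-0.25)]^(1/0.51).
D = 1290 m.
27.9^0.77 = 12.98
0.27^-0.25 = 1.387
Denominator = 0.97 × 12.98 × 1.387 = 17.46
D / 17.46 = 1290 / 17.46 = 73.88
v = 73.88^(1/0.51) = 73.88^1.9608 = 4611 m/s

v ≈ 4.61 km/s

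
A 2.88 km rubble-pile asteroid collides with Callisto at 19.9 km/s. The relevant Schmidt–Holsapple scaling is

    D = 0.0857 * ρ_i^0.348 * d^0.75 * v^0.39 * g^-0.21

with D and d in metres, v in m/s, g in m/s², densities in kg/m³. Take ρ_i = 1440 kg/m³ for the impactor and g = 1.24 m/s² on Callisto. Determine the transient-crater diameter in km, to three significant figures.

In SI units: d = 2880 m, v = 19900 m/s.
ρ_i^0.348 = 1440^0.348 = 12.56
d^0.75 = 2880^0.75 = 393.1
v^0.39 = 19900^0.39 = 47.48
g^-0.21 = 1.24^-0.21 = 0.9558
D = 0.0857 × 12.56 × 393.1 × 47.48 × 0.9558 = 19202 m
   = 19.20 km

D ≈ 19.2 km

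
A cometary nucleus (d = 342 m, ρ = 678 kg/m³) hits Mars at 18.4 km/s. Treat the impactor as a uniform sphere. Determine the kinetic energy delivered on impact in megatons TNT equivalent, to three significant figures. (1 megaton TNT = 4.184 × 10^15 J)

v = 18400 m/s.
Mass m = (π/6) ρ d³ = (π/6) × 678 × (342)³ = 1.420 × 10^10 kg
E = ½ m v² = 0.5 × 1.420 × 10^10 × (18400)² = 2.404 × 10^18 J
   = 2.404 × 10^18 / 4.184×10^15 = 574.6 Mt

E ≈ 575 Mt TNT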